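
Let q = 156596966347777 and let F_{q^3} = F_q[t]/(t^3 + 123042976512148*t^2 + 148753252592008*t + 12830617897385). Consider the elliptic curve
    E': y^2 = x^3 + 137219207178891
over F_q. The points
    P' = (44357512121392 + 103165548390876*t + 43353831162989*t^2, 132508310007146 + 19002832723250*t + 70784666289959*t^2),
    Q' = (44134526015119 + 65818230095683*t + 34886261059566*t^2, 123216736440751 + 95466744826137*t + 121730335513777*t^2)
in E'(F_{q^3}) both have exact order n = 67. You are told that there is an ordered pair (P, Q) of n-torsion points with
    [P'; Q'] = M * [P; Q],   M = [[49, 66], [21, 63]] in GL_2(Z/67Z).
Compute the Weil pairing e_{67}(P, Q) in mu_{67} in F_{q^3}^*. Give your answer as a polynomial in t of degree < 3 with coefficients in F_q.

The 67-Weil pairing on E[67] over F_{156596966347777} is alternating-bilinear: e_{67}(P',Q') = e_{67}(P,Q)^det(M).
det(M) mod 67 = 26; its inverse in (Z/67)^* is 49 (check: 26*49 mod 67 = 1).
Build f_{67,P'} and f_{67,Q'} via the 7-bit ladder of 67=1000011_2; evaluate at shifted divisors; quotient in F_{156596966347777^3}.
Miller gives e_{67}(P',Q') = 109747278510244 + 94280836839582*t + 58660490698988*t^2 in F_{156596966347777^3}.
(109747278510244 + 94280836839582*t + 58660490698988*t^2)^{49} mod (156596966347777,f) = 153919912396662 + 88871899378884*t + 71012235427943*t^2.

153919912396662 + 88871899378884*t + 71012235427943*t^2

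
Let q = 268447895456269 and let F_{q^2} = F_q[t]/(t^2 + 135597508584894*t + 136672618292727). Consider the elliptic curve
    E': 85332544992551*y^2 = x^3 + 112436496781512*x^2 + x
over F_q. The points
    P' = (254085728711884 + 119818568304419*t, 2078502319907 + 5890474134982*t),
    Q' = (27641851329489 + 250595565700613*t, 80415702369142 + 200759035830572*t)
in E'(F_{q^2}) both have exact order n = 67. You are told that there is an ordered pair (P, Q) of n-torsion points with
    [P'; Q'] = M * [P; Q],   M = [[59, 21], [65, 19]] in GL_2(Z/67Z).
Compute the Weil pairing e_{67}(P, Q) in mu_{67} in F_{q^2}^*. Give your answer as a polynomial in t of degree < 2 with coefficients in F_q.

e_{67} is bilinear + alternating on E[67], so e_{67}(59*P + 21*Q, 65*P + 19*Q) = e_{67}(P,Q)^(59*19-21*65).
Inverting 24 mod 67: 14. Thus e_{67}(P,Q) = e(P',Q')^{14}.
Undo Montgomery via alpha=214035036552281, beta=133631265616507: (a',b')=(77195473144761,253965000214123) over F_{268447895456269}.
Double-and-add over 1000011: 7-1 doublings, 3-1 additions; each step l_{T,T}/v_{2T} or l_{T,P'}/v at Q'+S for random S.
Result: e(P',Q') = 67842483063733 + 94897669671460*t.
Thus e_{67}(P,Q) = 31698763579230 + 30652621252491*t.

31698763579230 + 30652621252491*t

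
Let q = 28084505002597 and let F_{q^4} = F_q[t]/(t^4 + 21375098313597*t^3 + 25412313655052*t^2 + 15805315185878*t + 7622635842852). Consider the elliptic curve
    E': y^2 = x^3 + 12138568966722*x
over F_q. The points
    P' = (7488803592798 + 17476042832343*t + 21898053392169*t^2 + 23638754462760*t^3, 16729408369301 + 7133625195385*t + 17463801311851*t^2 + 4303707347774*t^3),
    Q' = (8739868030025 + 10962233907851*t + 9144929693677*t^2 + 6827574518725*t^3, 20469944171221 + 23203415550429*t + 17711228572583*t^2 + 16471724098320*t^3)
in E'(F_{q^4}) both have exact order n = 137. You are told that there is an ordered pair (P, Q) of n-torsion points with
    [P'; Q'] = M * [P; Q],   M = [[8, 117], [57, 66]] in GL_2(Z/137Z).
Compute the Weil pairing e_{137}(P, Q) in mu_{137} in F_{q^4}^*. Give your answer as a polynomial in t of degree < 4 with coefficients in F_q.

19751047340073 + 2881465041953*t + 16545661795500*t^2 + 20043861014070*t^3

The 137-Weil pairing on E[137] over F_{28084505002597} is alternating-bilinear: e_{137}(P',Q') = e_{137}(P,Q)^det(M).
Hence e(P,Q) = e(P',Q')^{40} where 40 = 24^{-1} mod 137.
Double-and-add over 10001001: 8-1 doublings, 3-1 additions; each step l_{T,T}/v_{2T} or l_{T,P'}/v at Q'+S for random S.
e_{137}(P',Q') = 9491760357617 + 11721583059906*t + 24969527695447*t^2 + 7940675173484*t^3.
e_{137}(P,Q) = (9491760357617 + 11721583059906*t + 24969527695447*t^2 + 7940675173484*t^3)^{40} = 19751047340073 + 2881465041953*t + 16545661795500*t^2 + 20043861014070*t^3.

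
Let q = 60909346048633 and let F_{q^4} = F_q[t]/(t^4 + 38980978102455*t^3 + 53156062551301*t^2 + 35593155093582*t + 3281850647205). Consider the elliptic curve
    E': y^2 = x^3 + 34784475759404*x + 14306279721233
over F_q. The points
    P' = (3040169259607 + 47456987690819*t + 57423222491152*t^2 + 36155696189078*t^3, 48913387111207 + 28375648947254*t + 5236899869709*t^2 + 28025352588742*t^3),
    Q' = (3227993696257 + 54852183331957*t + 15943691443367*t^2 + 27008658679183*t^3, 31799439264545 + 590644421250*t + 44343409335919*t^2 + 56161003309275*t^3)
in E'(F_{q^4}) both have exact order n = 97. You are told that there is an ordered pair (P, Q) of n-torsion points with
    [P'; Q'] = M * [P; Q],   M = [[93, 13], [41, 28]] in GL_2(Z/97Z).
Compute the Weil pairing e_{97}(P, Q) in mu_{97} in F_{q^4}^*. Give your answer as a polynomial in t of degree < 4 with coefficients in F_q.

40847928451856 + 36704332251641*t + 39249729165096*t^2 + 37504413111094*t^3

Alternating bilinearity on E[97] (values in mu_{97} in F_{60909346048633^4}) gives e(P',Q') = e(P,Q)^det(M).
det M = 93*28 - 13*41 = 2071 = 34 (mod 97); 34^{-1} = 20 (mod 97).
Run Miller on y^2=x^3+34784475759404*x+14306279721233 over F_{60909346048633}: ladder 1100001 (7 bits); e = f_P(D_Q)/f_Q(D_P).
Miller gives e_{97}(P',Q') = 9716311063270 + 14751060548896*t + 42765879921542*t^2 + 26432709411488*t^3 in F_{60909346048633^4}.
e_{97}(P,Q) = (9716311063270 + 14751060548896*t + 42765879921542*t^2 + 26432709411488*t^3)^{20} = 40847928451856 + 36704332251641*t + 39249729165096*t^2 + 37504413111094*t^3.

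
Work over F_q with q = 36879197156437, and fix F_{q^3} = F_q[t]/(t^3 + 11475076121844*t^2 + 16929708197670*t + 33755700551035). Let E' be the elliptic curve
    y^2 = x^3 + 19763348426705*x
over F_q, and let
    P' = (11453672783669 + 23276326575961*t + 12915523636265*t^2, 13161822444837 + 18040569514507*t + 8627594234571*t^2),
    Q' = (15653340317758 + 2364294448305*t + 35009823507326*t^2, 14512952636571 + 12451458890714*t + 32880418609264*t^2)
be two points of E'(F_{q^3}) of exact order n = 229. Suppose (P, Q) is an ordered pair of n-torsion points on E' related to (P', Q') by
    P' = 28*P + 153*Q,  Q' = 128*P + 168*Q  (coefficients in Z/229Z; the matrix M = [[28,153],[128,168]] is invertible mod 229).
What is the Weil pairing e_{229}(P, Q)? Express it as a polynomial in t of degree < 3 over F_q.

29819604897060 + 30564351732702*t + 9151638598909*t^2

Under M = [[28,153],[128,168]] in GL_2(Z/229), e_{229}(P',Q') = e_{229}(P,Q)^(28*168-153*128 mod 229).
28*168 - 153*128 = -14880; reduced mod 229: det = 5, inverse 46.
Miller loop for e_{229} over F_{36879197156437^3}: bits of 229 = 11100101; 7 double steps + 4 add steps, l/v at each.
Miller gives e_{229}(P',Q') = 2124672046770 + 26813216577994*t + 17640258385212*t^2 in F_{36879197156437^3}.
(2124672046770 + 26813216577994*t + 17640258385212*t^2)^{46} mod (36879197156437,f) = 29819604897060 + 30564351732702*t + 9151638598909*t^2.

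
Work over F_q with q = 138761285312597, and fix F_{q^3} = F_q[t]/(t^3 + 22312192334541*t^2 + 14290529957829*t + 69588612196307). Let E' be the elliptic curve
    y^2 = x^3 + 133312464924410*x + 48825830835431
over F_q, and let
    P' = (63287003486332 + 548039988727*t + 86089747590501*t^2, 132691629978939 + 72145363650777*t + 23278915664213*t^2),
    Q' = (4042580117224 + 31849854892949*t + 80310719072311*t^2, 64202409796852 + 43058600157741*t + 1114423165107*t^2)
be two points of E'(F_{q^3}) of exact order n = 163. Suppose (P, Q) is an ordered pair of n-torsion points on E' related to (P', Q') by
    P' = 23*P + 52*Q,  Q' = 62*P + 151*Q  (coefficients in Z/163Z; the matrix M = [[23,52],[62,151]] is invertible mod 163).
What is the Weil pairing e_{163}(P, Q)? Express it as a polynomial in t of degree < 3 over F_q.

e_{163} is bilinear + alternating on E[163], so e_{163}(23*P + 52*Q, 62*P + 151*Q) = e_{163}(P,Q)^(23*151-52*62).
Inverting 86 mod 163: 127. Thus e_{163}(P,Q) = e(P',Q')^{127}.
Run Miller on y^2=x^3+133312464924410*x+48825830835431 over F_{138761285312597}: ladder 10100011 (8 bits); e = f_P(D_Q)/f_Q(D_P).
So e_{163}(P',Q') = 90338811902455 + 33211167794053*t + 137507324704285*t^2.
Thus e_{163}(P,Q) = 58938058544009 + 132369435759459*t + 21493216605151*t^2.

58938058544009 + 132369435759459*t + 21493216605151*t^2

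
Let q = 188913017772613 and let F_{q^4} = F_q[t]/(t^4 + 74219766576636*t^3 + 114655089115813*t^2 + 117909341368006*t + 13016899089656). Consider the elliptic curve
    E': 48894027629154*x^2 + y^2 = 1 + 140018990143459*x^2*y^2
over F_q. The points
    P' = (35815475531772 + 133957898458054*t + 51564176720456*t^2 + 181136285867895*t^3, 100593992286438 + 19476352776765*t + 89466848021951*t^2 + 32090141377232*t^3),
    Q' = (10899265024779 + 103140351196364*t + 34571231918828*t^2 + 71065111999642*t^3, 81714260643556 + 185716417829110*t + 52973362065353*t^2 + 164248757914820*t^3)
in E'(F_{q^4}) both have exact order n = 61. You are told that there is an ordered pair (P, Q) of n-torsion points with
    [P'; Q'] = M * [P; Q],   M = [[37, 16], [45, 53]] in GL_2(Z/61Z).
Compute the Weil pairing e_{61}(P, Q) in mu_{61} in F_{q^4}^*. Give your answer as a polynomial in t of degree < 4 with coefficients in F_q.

e_{61} is bilinear + alternating on E[61], so e_{61}(37*P + 16*Q, 45*P + 53*Q) = e_{61}(P,Q)^(37*53-16*45).
det(M) mod 61 = 21; its inverse in (Z/61)^* is 32 (check: 21*32 mod 61 = 1).
Map (x,y)_Ed via u=(1+y)/(1-y), v=(1+y)/((1-y)x) to Montgomery A=0,B=152410010099872; then to (a',b')=(49942205497733,0).
Miller loop for e_{61} over F_{188913017772613^4}: bits of 61 = 111101; 5 double steps + 4 add steps, l/v at each.
So e_{61}(P',Q') = 38707206384786 + 132488982782857*t + 112000028192317*t^2 + 93629506598496*t^3.
Hence e(P,Q) = 101095704169490 + 160804490512925*t + 56087764337326*t^2 + 18666348832027*t^3 in F_{188913017772613^4}^*.

101095704169490 + 160804490512925*t + 56087764337326*t^2 + 18666348832027*t^3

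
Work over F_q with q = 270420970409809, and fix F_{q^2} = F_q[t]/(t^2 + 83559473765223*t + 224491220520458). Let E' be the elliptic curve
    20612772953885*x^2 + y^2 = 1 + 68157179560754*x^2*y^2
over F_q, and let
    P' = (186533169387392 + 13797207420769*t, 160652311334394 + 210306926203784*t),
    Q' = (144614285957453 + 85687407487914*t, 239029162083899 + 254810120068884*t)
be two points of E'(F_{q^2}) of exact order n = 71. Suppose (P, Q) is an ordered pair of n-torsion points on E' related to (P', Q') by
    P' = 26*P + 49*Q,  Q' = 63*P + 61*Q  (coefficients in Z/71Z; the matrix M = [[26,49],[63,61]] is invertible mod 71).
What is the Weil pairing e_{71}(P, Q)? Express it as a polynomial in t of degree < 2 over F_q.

e_{71}(aP+bQ,cP+dQ) = e_{71}(P,Q)^(ad-bc); with (a,b,c,d)=(26,49,63,61) this gives the det-71 law.
So e_{71}(P,Q) = e_{71}(P',Q')^{7}, since 61*7 = 1 mod 71.
Edwards a_E,d_E -> Montgomery A=138198168907757,B=144828443713074 -> Weierstrass 47772879606249,85537182250625 via alpha=240145800760614,beta=55719140950735.
n = 71 = (1000111)_2 (7 bits, wt 4); accumulate f_{71,P'}(Q'+S)/f_{71,P'}(S) along the 6-step ladder.
f_P(D_Q)/f_Q(D_P) = 40071745197342 + 131707291707002*t.
Finally e_{71}(P,Q) = 79033642353716 + 188637003780733*t.

79033642353716 + 188637003780733*t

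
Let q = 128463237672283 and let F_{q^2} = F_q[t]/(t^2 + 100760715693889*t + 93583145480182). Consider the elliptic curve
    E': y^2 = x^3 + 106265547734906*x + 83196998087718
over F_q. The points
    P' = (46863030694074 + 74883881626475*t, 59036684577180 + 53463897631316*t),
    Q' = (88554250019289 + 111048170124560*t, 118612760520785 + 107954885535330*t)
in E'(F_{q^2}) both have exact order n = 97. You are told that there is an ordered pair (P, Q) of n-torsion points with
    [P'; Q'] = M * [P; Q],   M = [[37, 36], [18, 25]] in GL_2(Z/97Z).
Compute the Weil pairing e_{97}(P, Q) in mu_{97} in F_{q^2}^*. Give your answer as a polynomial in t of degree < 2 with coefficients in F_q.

82485374509909 + 87522759543033*t

e_{97}(aP+bQ,cP+dQ) = e_{97}(P,Q)^(ad-bc); with (a,b,c,d)=(37,36,18,25) this gives the det-97 law.
Inverting 83 mod 97: 90. Thus e_{97}(P,Q) = e(P',Q')^{90}.
n = 97 = (1100001)_2 (7 bits, wt 3); accumulate f_{97,P'}(Q'+S)/f_{97,P'}(S) along the 6-step ladder.
f_P(D_Q)/f_Q(D_P) = 39089527798912 + 113658984510051*t.
e_{97}(P,Q) = (39089527798912 + 113658984510051*t)^{90} = 82485374509909 + 87522759543033*t.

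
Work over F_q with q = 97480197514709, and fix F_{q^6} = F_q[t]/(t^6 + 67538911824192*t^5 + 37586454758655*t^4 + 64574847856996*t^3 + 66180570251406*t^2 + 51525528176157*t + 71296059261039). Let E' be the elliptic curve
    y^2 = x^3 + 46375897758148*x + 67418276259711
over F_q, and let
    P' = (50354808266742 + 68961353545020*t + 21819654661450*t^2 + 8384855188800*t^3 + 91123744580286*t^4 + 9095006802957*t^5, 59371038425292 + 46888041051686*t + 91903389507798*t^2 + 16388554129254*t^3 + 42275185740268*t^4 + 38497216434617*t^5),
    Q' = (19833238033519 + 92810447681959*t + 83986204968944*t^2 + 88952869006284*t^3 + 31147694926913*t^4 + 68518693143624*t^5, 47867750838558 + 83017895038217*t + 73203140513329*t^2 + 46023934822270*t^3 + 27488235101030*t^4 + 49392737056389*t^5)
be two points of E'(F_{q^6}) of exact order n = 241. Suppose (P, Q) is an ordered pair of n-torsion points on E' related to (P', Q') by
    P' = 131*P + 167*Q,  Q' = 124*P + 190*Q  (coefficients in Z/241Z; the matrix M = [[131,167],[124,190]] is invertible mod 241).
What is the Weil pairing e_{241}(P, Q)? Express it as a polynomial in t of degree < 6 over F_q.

1709613040849 + 67774936942416*t + 64955135033464*t^2 + 76294473109165*t^3 + 56238641188515*t^4 + 85511387723104*t^5

Under M = [[131,167],[124,190]] in GL_2(Z/241), e_{241}(P',Q') = e_{241}(P,Q)^(131*190-167*124 mod 241).
So e_{241}(P,Q) = e_{241}(P',Q')^{224}, since 85*224 = 1 mod 241.
8-bit Miller (11110001) on E'/F_{97480197514709} with a'=46375897758148, b'=67418276259711: accumulate tangent/chord ratios at Q'+S and P'+S'.
Result: e(P',Q') = 11399430276170 + 17041447937325*t + 20792596044150*t^2 + 33434921412380*t^3 + 8236973609620*t^4 + 22508565556100*t^5.
Hence e(P,Q) = 1709613040849 + 67774936942416*t + 64955135033464*t^2 + 76294473109165*t^3 + 56238641188515*t^4 + 85511387723104*t^5 in F_{97480197514709^6}^*.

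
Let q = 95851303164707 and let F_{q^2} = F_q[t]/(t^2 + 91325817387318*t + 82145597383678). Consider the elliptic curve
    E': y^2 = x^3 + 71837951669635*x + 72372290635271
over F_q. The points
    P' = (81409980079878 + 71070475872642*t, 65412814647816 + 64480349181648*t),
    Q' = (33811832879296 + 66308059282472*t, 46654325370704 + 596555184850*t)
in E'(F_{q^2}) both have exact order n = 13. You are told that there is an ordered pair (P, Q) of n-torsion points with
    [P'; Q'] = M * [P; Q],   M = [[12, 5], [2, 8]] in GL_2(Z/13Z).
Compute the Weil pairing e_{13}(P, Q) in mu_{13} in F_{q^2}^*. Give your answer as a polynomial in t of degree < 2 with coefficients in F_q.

The 13-Weil pairing on E[13] over F_{95851303164707} is alternating-bilinear: e_{13}(P',Q') = e_{13}(P,Q)^det(M).
det M = 12*8 - 5*2 = 86 = 8 (mod 13); 8^{-1} = 5 (mod 13).
n = 13 = (1101)_2 (4 bits, wt 3); accumulate f_{13,P'}(Q'+S)/f_{13,P'}(S) along the 3-step ladder.
f_P(D_Q)/f_Q(D_P) = 31527492700485 + 38742544760258*t.
Finally e_{13}(P,Q) = 66882461300093 + 64958776840428*t.

66882461300093 + 64958776840428*t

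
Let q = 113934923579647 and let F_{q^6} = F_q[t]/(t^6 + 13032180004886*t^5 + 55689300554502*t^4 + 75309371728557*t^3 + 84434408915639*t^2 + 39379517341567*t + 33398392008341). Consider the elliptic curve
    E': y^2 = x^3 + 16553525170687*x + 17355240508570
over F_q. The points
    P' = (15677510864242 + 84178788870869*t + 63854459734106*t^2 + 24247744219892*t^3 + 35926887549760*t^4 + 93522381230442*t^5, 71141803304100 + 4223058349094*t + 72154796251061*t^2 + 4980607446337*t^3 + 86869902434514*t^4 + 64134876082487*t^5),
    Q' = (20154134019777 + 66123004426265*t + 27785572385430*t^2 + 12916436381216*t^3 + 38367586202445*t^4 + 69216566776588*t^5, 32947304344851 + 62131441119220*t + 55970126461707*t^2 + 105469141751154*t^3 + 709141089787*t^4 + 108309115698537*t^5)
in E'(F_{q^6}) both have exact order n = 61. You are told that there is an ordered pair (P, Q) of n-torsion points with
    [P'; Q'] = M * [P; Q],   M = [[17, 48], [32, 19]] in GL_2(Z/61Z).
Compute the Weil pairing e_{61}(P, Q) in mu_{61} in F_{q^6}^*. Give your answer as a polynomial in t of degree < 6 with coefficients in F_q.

e_{61}(aP+bQ,cP+dQ) = e_{61}(P,Q)^(ad-bc); with (a,b,c,d)=(17,48,32,19) this gives the det-61 law.
Inverting 7 mod 61: 35. Thus e_{61}(P,Q) = e(P',Q')^{35}.
Miller loop for e_{61} over F_{113934923579647^6}: bits of 61 = 111101; 5 double steps + 4 add steps, l/v at each.
Miller gives e_{61}(P',Q') = 110371352472796 + 60224758675785*t + 110442493516697*t^2 + 86223062129247*t^3 + 92820907151477*t^4 + 10916744645885*t^5 in F_{113934923579647^6}.
e_{61}(P,Q) = (110371352472796 + 60224758675785*t + 110442493516697*t^2 + 86223062129247*t^3 + 92820907151477*t^4 + 10916744645885*t^5)^{35} = 104999987449316 + 94025329959443*t + 74127101116312*t^2 + 40821268761202*t^3 + 84561373160703*t^4 + 101904810304620*t^5.

104999987449316 + 94025329959443*t + 74127101116312*t^2 + 40821268761202*t^3 + 84561373160703*t^4 + 101904810304620*t^5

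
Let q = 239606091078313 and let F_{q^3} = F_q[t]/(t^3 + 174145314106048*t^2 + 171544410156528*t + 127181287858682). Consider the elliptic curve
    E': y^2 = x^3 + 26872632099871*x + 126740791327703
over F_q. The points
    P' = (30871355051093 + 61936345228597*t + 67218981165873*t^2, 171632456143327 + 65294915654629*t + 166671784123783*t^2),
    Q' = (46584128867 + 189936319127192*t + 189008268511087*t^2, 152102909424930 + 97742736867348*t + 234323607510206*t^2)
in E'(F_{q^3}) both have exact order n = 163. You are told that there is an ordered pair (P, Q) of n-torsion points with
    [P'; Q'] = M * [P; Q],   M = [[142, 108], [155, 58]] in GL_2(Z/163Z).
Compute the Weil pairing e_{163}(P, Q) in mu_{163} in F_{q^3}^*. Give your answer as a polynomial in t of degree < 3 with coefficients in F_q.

181251037451606 + 173088006881956*t + 82328955797711*t^2

e_{163} is bilinear + alternating on E[163], so e_{163}(142*P + 108*Q, 155*P + 58*Q) = e_{163}(P,Q)^(142*58-108*155).
142*58 - 108*155 = -8504; reduced mod 163: det = 135, inverse 64.
Build f_{163,P'} and f_{163,Q'} via the 8-bit ladder of 163=10100011_2; evaluate at shifted divisors; quotient in F_{239606091078313^3}.
So e_{163}(P',Q') = 159604802712999 + 147856071420729*t + 90470822686546*t^2.
Hence e(P,Q) = 181251037451606 + 173088006881956*t + 82328955797711*t^2 in F_{239606091078313^3}^*.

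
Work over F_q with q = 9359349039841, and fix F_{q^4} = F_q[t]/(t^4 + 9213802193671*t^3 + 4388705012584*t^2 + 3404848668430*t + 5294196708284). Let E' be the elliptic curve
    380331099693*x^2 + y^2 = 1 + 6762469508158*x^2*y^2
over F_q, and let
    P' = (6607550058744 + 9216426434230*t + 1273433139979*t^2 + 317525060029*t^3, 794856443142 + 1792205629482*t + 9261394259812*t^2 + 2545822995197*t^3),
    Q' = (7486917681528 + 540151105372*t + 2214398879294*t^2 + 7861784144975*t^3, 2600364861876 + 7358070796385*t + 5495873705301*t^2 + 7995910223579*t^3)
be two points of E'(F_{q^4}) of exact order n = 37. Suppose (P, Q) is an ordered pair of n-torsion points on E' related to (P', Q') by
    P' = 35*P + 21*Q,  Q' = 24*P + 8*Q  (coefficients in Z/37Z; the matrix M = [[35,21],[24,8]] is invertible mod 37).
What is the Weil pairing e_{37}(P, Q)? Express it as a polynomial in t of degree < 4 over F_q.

e_{37}(aP+bQ,cP+dQ) = e_{37}(P,Q)^(ad-bc); with (a,b,c,d)=(35,21,24,8) this gives the det-37 law.
Hence e(P,Q) = e(P',Q')^{18} where 18 = 35^{-1} mod 37.
Map (x,y)_Ed via u=(1+y)/(1-y), v=(1+y)/((1-y)x) to Montgomery A=6760611549724,B=5264551798186; then to (a',b')=(6992166730537,4853243501721).
n = 37 = (100101)_2 (6 bits, wt 3); accumulate f_{37,P'}(Q'+S)/f_{37,P'}(S) along the 5-step ladder.
Miller gives e_{37}(P',Q') = 7483565933541 + 1434147000638*t + 4891344035510*t^2 + 4997443656178*t^3 in F_{9359349039841^4}.
Hence e(P,Q) = 6566370210543 + 1897605696626*t + 3393432410077*t^2 + 6998558160280*t^3 in F_{9359349039841^4}^*.

6566370210543 + 1897605696626*t + 3393432410077*t^2 + 6998558160280*t^3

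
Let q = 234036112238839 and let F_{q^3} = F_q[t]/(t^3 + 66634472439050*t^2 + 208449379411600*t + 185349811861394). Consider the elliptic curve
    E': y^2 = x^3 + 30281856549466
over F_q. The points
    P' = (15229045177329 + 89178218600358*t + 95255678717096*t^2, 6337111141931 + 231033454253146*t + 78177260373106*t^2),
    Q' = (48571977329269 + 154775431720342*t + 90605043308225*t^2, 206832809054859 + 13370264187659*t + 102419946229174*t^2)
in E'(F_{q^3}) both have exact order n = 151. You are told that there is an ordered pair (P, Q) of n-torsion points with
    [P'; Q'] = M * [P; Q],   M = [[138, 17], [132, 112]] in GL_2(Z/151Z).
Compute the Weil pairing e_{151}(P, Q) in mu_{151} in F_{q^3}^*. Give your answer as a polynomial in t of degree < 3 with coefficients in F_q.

105106027936441 + 128893380203952*t + 17819578724495*t^2

e_{151} is bilinear + alternating on E[151], so e_{151}(138*P + 17*Q, 132*P + 112*Q) = e_{151}(P,Q)^(138*112-17*132).
Inverting 75 mod 151: 149. Thus e_{151}(P,Q) = e(P',Q')^{149}.
Build f_{151,P'} and f_{151,Q'} via the 8-bit ladder of 151=10010111_2; evaluate at shifted divisors; quotient in F_{234036112238839^3}.
e_{151}(P',Q') = 26998400574631 + 107739490633935*t + 179965544019920*t^2.
(26998400574631 + 107739490633935*t + 179965544019920*t^2)^{149} mod (234036112238839,f) = 105106027936441 + 128893380203952*t + 17819578724495*t^2.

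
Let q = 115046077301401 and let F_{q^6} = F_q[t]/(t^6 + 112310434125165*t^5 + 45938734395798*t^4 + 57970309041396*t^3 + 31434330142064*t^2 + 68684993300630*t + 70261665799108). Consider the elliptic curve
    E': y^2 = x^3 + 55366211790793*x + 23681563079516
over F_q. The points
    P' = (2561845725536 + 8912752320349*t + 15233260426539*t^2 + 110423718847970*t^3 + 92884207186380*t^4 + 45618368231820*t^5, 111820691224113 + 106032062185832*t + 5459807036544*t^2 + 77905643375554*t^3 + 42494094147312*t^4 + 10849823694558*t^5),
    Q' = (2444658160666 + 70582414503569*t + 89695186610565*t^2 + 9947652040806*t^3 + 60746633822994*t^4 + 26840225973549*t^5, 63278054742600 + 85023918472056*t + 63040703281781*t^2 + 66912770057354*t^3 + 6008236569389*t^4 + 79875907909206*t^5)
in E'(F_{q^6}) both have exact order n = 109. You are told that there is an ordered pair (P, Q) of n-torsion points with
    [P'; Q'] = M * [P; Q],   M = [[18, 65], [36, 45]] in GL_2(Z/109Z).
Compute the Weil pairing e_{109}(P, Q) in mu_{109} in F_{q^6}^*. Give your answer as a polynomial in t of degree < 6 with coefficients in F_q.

Under M = [[18,65],[36,45]] in GL_2(Z/109), e_{109}(P',Q') = e_{109}(P,Q)^(18*45-65*36 mod 109).
det(M) mod 109 = 105; its inverse in (Z/109)^* is 27 (check: 105*27 mod 109 = 1).
n = 109 = (1101101)_2 (7 bits, wt 5); accumulate f_{109,P'}(Q'+S)/f_{109,P'}(S) along the 6-step ladder.
So e_{109}(P',Q') = 110842098029122 + 107209300411678*t + 88696848667414*t^2 + 11881861898700*t^3 + 32690369451817*t^4 + 36351704828671*t^5.
e_{109}(P,Q) = (110842098029122 + 107209300411678*t + 88696848667414*t^2 + 11881861898700*t^3 + 32690369451817*t^4 + 36351704828671*t^5)^{27} = 76406176569950 + 70784407103742*t + 73824352471259*t^2 + 46158552122071*t^3 + 79366649156502*t^4 + 64020695536053*t^5.

76406176569950 + 70784407103742*t + 73824352471259*t^2 + 46158552122071*t^3 + 79366649156502*t^4 + 64020695536053*t^5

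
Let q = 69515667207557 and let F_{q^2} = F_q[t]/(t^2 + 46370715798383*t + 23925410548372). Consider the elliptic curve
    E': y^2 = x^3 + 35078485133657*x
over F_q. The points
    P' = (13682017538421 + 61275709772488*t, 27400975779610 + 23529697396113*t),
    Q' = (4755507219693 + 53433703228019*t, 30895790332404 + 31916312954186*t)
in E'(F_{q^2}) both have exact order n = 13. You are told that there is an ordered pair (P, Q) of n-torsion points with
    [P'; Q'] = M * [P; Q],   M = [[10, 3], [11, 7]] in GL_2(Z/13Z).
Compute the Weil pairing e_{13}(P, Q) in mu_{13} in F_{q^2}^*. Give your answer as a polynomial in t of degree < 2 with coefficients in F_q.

16984086527650 + 16391489182840*t

e_{13} is bilinear + alternating on E[13], so e_{13}(10*P + 3*Q, 11*P + 7*Q) = e_{13}(P,Q)^(10*7-3*11).
Inverting 11 mod 13: 6. Thus e_{13}(P,Q) = e(P',Q')^{6}.
Double-and-add over 1101: 4-1 doublings, 3-1 additions; each step l_{T,T}/v_{2T} or l_{T,P'}/v at Q'+S for random S.
Miller gives e_{13}(P',Q') = 56767769880237 + 2963853296035*t in F_{69515667207557^2}.
Hence e(P,Q) = 16984086527650 + 16391489182840*t in F_{69515667207557^2}^*.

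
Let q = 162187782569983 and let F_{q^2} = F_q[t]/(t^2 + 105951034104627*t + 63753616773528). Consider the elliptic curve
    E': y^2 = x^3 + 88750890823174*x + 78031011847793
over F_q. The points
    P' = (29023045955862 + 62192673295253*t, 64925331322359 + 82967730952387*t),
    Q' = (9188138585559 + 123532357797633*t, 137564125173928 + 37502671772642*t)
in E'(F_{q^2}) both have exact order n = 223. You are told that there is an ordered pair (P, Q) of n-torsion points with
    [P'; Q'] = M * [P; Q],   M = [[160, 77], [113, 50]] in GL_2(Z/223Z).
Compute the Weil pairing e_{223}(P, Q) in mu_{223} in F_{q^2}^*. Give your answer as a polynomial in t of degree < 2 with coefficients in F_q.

The 223-Weil pairing on E[223] over F_{162187782569983} is alternating-bilinear: e_{223}(P',Q') = e_{223}(P,Q)^det(M).
Inverting 191 mod 223: 216. Thus e_{223}(P,Q) = e(P',Q')^{216}.
Double-and-add over 11011111: 8-1 doublings, 7-1 additions; each step l_{T,T}/v_{2T} or l_{T,P'}/v at Q'+S for random S.
The quotient is 49154333428871 + 95225485667560*t.
Thus e_{223}(P,Q) = 144194197759651 + 61818334437355*t.

144194197759651 + 61818334437355*t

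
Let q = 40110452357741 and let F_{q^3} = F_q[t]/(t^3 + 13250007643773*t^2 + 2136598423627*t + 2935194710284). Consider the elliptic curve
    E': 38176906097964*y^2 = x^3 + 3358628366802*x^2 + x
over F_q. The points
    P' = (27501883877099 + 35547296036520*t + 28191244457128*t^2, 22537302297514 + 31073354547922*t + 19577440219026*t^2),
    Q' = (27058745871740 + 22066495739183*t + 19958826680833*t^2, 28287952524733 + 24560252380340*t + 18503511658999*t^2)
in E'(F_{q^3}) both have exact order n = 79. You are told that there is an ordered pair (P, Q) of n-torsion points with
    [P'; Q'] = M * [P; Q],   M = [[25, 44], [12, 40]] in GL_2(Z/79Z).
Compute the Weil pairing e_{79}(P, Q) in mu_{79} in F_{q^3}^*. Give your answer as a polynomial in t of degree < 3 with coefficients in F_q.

27331336021644 + 4978763820466*t + 17147186378145*t^2

e_{79} is bilinear + alternating on E[79], so e_{79}(25*P + 44*Q, 12*P + 40*Q) = e_{79}(P,Q)^(25*40-44*12).
25*40 - 44*12 = 472; reduced mod 79: det = 77, inverse 39.
Undo Montgomery via alpha=5664896795536, beta=2756824529318: (a',b')=(20502454785794,22970418221270) over F_{40110452357741}.
n = 79 = (1001111)_2 (7 bits, wt 5); accumulate f_{79,P'}(Q'+S)/f_{79,P'}(S) along the 6-step ladder.
So e_{79}(P',Q') = 35978445480208 + 16142125796856*t + 17056899342236*t^2.
(35978445480208 + 16142125796856*t + 17056899342236*t^2)^{39} mod (40110452357741,f) = 27331336021644 + 4978763820466*t + 17147186378145*t^2.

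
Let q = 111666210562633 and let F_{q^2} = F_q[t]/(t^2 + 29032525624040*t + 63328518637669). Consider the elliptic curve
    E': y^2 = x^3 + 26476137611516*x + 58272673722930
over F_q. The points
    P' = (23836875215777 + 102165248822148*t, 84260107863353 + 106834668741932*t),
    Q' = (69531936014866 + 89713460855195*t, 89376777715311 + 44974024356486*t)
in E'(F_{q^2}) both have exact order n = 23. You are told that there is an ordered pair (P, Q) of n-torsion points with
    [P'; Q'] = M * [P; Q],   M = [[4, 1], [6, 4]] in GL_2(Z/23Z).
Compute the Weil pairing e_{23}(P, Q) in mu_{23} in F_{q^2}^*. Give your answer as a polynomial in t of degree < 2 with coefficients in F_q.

78661251409333 + 26857988136013*t

Under M = [[4,1],[6,4]] in GL_2(Z/23), e_{23}(P',Q') = e_{23}(P,Q)^(4*4-1*6 mod 23).
Inverting 10 mod 23: 7. Thus e_{23}(P,Q) = e(P',Q')^{7}.
5-bit Miller (10111) on E'/F_{111666210562633} with a'=26476137611516, b'=58272673722930: accumulate tangent/chord ratios at Q'+S and P'+S'.
f_P(D_Q)/f_Q(D_P) = 63566004815701 + 73085428373134*t.
(63566004815701 + 73085428373134*t)^{7} mod (111666210562633,f) = 78661251409333 + 26857988136013*t.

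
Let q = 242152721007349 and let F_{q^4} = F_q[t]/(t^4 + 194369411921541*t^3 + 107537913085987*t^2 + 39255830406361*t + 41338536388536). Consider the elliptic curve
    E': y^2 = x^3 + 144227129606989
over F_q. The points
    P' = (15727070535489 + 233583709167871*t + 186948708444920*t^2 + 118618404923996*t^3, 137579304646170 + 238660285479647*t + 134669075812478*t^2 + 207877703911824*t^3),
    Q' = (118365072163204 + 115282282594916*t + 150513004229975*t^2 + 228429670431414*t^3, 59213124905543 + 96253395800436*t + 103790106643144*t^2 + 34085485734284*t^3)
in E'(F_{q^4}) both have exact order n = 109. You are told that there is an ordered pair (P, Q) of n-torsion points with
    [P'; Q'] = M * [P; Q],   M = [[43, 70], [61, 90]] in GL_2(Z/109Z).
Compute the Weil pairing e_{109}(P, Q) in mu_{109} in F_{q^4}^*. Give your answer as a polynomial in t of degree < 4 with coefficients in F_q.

120115519801464 + 207220689989617*t + 209158927015526*t^2 + 47000749850124*t^3

The 109-Weil pairing on E[109] over F_{242152721007349} is alternating-bilinear: e_{109}(P',Q') = e_{109}(P,Q)^det(M).
det(M) mod 109 = 36; its inverse in (Z/109)^* is 106 (check: 36*106 mod 109 = 1).
Miller loop for e_{109} over F_{242152721007349^4}: bits of 109 = 1101101; 6 double steps + 4 add steps, l/v at each.
f_P(D_Q)/f_Q(D_P) = 19620276979906 + 24909276430533*t + 181336792152758*t^2 + 3892728939449*t^3.
Thus e_{109}(P,Q) = 120115519801464 + 207220689989617*t + 209158927015526*t^2 + 47000749850124*t^3.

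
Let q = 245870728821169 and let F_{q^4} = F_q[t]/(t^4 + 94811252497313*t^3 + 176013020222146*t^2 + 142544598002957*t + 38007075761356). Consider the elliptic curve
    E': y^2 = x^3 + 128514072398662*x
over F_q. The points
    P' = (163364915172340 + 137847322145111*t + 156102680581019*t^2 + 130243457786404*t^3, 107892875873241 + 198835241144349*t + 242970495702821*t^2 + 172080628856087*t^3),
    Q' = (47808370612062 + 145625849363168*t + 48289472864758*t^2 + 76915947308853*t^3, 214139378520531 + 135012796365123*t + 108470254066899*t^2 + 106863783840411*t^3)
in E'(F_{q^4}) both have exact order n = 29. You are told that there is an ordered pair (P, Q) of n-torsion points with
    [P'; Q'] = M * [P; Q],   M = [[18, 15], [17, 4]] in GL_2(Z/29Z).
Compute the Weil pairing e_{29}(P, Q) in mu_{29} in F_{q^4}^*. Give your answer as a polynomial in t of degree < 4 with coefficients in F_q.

200803252817222 + 129978036720636*t + 192564020973661*t^2 + 50456539349700*t^3

The 29-Weil pairing on E[29] over F_{245870728821169} is alternating-bilinear: e_{29}(P',Q') = e_{29}(P,Q)^det(M).
det M = 18*4 - 15*17 = -183 = 20 (mod 29); 20^{-1} = 16 (mod 29).
Miller loop for e_{29} over F_{245870728821169^4}: bits of 29 = 11101; 4 double steps + 3 add steps, l/v at each.
The quotient is 190309067761258 + 194197150395641*t + 200102328190521*t^2 + 129176157041479*t^3.
Raise to 16: e(P,Q) = 200803252817222 + 129978036720636*t + 192564020973661*t^2 + 50456539349700*t^3 in mu_{29}.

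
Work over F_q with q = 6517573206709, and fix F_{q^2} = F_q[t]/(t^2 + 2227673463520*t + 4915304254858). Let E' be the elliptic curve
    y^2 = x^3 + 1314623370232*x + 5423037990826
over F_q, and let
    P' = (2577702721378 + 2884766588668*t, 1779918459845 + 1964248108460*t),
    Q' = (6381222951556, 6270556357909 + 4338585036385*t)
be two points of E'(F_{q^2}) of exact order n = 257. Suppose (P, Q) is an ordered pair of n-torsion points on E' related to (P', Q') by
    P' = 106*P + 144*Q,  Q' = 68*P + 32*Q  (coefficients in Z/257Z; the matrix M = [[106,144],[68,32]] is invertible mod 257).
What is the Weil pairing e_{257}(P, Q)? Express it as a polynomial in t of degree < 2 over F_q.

1146536954893 + 6128903012894*t

Alternating bilinearity on E[257] (values in mu_{257} in F_{6517573206709^2}) gives e(P',Q') = e(P,Q)^det(M).
det M = 106*32 - 144*68 = -6400 = 25 (mod 257); 25^{-1} = 72 (mod 257).
Miller loop for e_{257} over F_{6517573206709^2}: bits of 257 = 100000001; 8 double steps + 1 add steps, l/v at each.
f_P(D_Q)/f_Q(D_P) = 763948301382 + 3170055415341*t.
Thus e_{257}(P,Q) = 1146536954893 + 6128903012894*t.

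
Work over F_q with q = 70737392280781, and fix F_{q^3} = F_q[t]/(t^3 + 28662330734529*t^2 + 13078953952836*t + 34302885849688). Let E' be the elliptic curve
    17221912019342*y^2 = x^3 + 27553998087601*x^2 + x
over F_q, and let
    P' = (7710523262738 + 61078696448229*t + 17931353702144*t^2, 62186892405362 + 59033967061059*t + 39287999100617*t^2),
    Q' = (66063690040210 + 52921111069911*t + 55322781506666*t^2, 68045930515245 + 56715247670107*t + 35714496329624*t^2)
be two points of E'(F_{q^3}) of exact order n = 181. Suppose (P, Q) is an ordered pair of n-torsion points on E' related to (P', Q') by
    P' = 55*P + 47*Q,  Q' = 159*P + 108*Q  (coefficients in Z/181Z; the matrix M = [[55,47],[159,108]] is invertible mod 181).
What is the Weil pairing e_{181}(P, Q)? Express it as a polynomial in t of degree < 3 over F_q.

21131181221173 + 22154601783776*t + 12857701044995*t^2

e_{181} is bilinear + alternating on E[181], so e_{181}(55*P + 47*Q, 159*P + 108*Q) = e_{181}(P,Q)^(55*108-47*159).
Inverting 96 mod 181: 66. Thus e_{181}(P,Q) = e(P',Q')^{66}.
(x,y)|->(7698242425957x+4676513275241,7698242425957y) sends E' to y^2=x^3+52401834129415.
8-bit Miller (10110101) on E'/F_{70737392280781} with a'=0, b'=52401834129415: accumulate tangent/chord ratios at Q'+S and P'+S'.
f_P(D_Q)/f_Q(D_P) = 1893955175476 + 59489664036267*t + 41941461870257*t^2.
Finally e_{181}(P,Q) = 21131181221173 + 22154601783776*t + 12857701044995*t^2.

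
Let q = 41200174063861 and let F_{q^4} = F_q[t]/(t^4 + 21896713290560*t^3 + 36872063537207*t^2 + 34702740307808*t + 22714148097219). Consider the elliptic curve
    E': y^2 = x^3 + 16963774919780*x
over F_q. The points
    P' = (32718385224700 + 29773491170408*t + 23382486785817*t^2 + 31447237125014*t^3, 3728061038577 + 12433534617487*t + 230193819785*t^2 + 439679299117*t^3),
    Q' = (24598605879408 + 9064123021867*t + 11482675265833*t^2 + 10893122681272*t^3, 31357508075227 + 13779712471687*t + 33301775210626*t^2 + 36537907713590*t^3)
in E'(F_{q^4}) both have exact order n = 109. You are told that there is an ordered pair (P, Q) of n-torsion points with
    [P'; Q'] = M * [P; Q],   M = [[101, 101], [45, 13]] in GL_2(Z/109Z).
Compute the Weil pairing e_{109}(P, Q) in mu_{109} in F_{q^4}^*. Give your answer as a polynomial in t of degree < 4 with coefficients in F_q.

e_{109} is bilinear + alternating on E[109], so e_{109}(101*P + 101*Q, 45*P + 13*Q) = e_{109}(P,Q)^(101*13-101*45).
Inverting 38 mod 109: 66. Thus e_{109}(P,Q) = e(P',Q')^{66}.
Run Miller on y^2=x^3+16963774919780*x over F_{41200174063861}: ladder 1101101 (7 bits); e = f_P(D_Q)/f_Q(D_P).
Result: e(P',Q') = 33941521557015 + 16376156609148*t + 4128598407193*t^2 + 21563432149438*t^3.
Hence e(P,Q) = 24506244465192 + 7369175223996*t + 24722008153285*t^2 + 5259884102762*t^3 in F_{41200174063861^4}^*.

24506244465192 + 7369175223996*t + 24722008153285*t^2 + 5259884102762*t^3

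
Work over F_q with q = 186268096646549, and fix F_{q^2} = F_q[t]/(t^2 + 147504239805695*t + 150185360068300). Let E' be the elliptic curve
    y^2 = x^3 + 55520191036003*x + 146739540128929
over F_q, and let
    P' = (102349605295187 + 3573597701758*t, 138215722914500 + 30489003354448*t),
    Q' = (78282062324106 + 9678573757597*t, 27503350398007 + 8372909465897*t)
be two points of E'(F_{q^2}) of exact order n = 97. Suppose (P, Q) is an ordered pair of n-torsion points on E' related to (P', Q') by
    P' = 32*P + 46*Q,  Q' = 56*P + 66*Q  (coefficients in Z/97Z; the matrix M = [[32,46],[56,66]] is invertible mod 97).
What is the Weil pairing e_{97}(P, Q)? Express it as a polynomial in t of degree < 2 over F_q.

148995607552173 + 176232013328959*t

e_{97} is bilinear + alternating on E[97], so e_{97}(32*P + 46*Q, 56*P + 66*Q) = e_{97}(P,Q)^(32*66-46*56).
Inverting 21 mod 97: 37. Thus e_{97}(P,Q) = e(P',Q')^{37}.
Miller loop for e_{97} over F_{186268096646549^2}: bits of 97 = 1100001; 6 double steps + 2 add steps, l/v at each.
f_P(D_Q)/f_Q(D_P) = 151482042583281 + 185269338923251*t.
Finally e_{97}(P,Q) = 148995607552173 + 176232013328959*t.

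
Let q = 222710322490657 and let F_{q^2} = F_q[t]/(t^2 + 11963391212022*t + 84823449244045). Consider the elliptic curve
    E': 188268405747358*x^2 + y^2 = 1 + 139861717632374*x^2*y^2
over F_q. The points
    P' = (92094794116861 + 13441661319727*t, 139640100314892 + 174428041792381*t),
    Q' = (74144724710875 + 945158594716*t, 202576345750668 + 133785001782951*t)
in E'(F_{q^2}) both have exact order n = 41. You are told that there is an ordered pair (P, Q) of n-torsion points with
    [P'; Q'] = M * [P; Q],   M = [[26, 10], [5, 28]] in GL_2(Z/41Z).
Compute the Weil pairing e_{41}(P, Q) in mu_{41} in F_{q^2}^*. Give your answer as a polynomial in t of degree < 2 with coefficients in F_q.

Since e_{41}(P,P)=e_{41}(Q,Q)=1 and e_{41}(Q,P)=e_{41}(P,Q)^{-1}, expanding e_{41}(26*P + 10*Q,5*P + 28*Q) leaves e(P,Q)^det(M).
Hence e(P,Q) = e(P',Q')^{28} where 28 = 22^{-1} mod 41.
Edwards->Montgomery: u=(1+y)/(1-y), v=u/x -> 217150379914969v^2=u^3+199677337461598u^2+u; then x_W=12101672028746u+54688353896622: y^2=x^3+7342341619626*x+169481756731210.
6-bit Miller (101001) on E'/F_{222710322490657} with a'=7342341619626, b'=169481756731210: accumulate tangent/chord ratios at Q'+S and P'+S'.
Miller gives e_{41}(P',Q') = 140282210721442 + 53103174027589*t in F_{222710322490657^2}.
Thus e_{41}(P,Q) = 72498365071996 + 200003484180269*t.

72498365071996 + 200003484180269*t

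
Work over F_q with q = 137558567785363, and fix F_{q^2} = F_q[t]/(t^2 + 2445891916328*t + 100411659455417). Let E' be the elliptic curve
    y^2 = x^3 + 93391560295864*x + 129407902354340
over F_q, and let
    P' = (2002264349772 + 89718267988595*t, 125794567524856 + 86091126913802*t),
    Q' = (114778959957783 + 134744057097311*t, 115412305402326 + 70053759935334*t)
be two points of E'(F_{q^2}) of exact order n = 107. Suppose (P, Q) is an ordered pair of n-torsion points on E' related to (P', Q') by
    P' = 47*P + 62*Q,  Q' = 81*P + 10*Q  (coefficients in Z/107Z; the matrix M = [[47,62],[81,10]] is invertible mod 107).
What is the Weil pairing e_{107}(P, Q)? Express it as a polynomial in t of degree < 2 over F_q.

88401675726006 + 98841247625501*t

Since e_{107}(P,P)=e_{107}(Q,Q)=1 and e_{107}(Q,P)=e_{107}(P,Q)^{-1}, expanding e_{107}(47*P + 62*Q,81*P + 10*Q) leaves e(P,Q)^det(M).
det(M) mod 107 = 49; its inverse in (Z/107)^* is 83 (check: 49*83 mod 107 = 1).
Build f_{107,P'} and f_{107,Q'} via the 7-bit ladder of 107=1101011_2; evaluate at shifted divisors; quotient in F_{137558567785363^2}.
f_P(D_Q)/f_Q(D_P) = 30150310454893 + 62287374534999*t.
(30150310454893 + 62287374534999*t)^{83} mod (137558567785363,f) = 88401675726006 + 98841247625501*t.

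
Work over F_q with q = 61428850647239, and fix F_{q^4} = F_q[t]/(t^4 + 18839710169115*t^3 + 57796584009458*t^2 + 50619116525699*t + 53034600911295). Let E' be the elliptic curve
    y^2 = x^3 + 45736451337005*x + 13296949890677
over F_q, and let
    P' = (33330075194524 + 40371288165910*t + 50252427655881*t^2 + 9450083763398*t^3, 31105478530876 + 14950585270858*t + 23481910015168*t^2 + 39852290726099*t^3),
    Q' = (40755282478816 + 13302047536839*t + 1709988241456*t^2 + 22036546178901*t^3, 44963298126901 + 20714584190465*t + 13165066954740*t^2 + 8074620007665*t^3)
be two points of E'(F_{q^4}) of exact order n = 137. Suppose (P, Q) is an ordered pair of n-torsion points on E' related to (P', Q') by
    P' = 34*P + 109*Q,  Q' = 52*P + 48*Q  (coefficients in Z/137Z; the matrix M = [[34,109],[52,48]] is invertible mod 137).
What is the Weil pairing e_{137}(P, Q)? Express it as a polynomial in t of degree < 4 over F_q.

30044395769783 + 38795212182535*t + 37308639634761*t^2 + 32602167794049*t^3

e_{137}(aP+bQ,cP+dQ) = e_{137}(P,Q)^(ad-bc); with (a,b,c,d)=(34,109,52,48) this gives the det-137 law.
det(M) mod 137 = 74; its inverse in (Z/137)^* is 50 (check: 74*50 mod 137 = 1).
8-bit Miller (10001001) on E'/F_{61428850647239} with a'=45736451337005, b'=13296949890677: accumulate tangent/chord ratios at Q'+S and P'+S'.
Result: e(P',Q') = 38557321086411 + 5427740638589*t + 56407544575499*t^2 + 12015831958731*t^3.
Hence e(P,Q) = 30044395769783 + 38795212182535*t + 37308639634761*t^2 + 32602167794049*t^3 in F_{61428850647239^4}^*.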